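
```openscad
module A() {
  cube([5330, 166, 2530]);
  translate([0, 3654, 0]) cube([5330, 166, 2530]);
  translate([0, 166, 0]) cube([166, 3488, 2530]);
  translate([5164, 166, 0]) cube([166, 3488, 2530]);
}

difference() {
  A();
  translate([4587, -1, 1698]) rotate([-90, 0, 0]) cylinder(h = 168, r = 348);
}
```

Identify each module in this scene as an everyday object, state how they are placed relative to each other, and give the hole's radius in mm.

The subtracted cylinder has r = 348 mm.

A is a house frame. The house frame has a circular hole through its front wall. The hole's radius is 348 mm.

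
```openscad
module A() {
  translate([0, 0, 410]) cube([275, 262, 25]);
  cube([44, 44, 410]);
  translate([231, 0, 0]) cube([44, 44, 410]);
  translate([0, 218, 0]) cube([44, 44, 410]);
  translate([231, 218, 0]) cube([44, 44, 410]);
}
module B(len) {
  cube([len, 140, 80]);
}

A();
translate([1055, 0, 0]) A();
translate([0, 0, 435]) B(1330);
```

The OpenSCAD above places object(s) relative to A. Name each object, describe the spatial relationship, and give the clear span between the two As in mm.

A is a stool. B is a beam. A beam spans the tops of two stools. The clear span between the two stools is 780 mm.

Second stool starts at x = 1055; first ends at x = 275; clear span = 1055 − 275 = 780 mm.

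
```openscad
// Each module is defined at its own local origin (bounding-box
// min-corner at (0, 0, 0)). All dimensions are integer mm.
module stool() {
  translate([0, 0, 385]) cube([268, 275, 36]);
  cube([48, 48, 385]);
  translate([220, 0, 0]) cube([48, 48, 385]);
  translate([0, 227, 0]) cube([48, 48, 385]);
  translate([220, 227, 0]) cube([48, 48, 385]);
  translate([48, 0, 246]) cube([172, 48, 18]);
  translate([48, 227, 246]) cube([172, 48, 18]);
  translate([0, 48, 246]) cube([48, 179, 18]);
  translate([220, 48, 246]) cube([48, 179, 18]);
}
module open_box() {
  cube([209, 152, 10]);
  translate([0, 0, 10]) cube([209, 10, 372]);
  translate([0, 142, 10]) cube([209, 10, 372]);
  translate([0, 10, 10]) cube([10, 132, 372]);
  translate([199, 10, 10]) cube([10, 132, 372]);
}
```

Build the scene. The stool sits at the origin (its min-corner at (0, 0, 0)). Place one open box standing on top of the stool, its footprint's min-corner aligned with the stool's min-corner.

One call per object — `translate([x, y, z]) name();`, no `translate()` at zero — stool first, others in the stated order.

stool();
translate([0, 0, 421]) open_box();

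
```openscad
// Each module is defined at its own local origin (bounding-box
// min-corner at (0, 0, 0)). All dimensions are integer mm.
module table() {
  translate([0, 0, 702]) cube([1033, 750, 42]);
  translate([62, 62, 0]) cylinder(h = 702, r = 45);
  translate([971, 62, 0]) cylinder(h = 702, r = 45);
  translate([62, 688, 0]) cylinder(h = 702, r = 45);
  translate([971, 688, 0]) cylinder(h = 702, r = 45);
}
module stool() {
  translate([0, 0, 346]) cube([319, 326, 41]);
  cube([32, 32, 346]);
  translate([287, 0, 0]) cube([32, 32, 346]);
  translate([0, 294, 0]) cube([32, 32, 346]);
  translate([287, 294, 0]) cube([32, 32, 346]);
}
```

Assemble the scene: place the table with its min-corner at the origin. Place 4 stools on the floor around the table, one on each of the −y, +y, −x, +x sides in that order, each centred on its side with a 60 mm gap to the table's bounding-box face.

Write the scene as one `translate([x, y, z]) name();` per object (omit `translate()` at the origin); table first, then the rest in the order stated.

table();
translate([357, -386, 0]) stool();
translate([357, 810, 0]) stool();
translate([-379, 212, 0]) stool();
translate([1093, 212, 0]) stool();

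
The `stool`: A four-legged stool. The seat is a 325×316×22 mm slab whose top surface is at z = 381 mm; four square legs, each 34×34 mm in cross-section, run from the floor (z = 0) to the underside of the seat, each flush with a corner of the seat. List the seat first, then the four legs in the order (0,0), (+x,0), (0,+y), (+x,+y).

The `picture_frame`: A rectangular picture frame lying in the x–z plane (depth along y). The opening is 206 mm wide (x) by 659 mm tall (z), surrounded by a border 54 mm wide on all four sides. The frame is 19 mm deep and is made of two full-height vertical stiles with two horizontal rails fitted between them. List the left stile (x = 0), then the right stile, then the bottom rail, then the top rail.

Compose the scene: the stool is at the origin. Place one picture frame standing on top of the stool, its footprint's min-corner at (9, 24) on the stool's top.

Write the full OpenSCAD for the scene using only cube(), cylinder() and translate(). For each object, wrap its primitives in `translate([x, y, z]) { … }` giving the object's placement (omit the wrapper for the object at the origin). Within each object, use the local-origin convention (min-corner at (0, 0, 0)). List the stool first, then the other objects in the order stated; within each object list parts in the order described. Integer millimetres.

translate([0, 0, 359]) cube([325, 316, 22]);
cube([34, 34, 359]);
translate([291, 0, 0]) cube([34, 34, 359]);
translate([0, 282, 0]) cube([34, 34, 359]);
translate([291, 282, 0]) cube([34, 34, 359]);
translate([9, 24, 381]) {
  cube([54, 19, 767]);
  translate([260, 0, 0]) cube([54, 19, 767]);
  translate([54, 0, 0]) cube([206, 19, 54]);
  translate([54, 0, 713]) cube([206, 19, 54]);
}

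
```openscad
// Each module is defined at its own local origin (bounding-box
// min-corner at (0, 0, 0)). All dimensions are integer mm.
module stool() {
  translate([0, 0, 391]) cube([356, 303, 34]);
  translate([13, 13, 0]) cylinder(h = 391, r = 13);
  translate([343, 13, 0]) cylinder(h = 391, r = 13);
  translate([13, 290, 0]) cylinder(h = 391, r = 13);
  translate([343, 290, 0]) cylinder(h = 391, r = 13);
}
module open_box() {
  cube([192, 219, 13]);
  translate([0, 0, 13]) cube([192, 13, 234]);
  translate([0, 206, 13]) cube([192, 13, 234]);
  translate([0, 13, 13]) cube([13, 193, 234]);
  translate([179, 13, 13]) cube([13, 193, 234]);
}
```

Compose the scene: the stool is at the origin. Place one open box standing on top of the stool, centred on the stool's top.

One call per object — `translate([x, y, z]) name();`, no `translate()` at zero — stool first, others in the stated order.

stool();
translate([82, 42, 425]) open_box();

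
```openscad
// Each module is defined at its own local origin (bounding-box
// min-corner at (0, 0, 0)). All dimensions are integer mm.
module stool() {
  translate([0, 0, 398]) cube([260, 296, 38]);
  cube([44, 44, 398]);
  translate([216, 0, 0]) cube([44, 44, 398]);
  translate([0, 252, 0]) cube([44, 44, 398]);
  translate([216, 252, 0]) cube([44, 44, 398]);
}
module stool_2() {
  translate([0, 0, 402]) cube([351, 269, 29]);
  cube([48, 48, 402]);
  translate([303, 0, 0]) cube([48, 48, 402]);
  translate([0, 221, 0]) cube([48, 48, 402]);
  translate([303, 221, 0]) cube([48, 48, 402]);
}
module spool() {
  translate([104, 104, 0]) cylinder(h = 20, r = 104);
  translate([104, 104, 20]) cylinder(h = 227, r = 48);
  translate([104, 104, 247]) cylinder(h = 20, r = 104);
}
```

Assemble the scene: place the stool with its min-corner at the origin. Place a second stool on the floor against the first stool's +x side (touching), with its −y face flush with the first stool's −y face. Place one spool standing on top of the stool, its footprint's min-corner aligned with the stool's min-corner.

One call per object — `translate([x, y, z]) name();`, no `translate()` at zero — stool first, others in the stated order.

stool();
translate([260, 0, 0]) stool_2();
translate([0, 0, 436]) spool();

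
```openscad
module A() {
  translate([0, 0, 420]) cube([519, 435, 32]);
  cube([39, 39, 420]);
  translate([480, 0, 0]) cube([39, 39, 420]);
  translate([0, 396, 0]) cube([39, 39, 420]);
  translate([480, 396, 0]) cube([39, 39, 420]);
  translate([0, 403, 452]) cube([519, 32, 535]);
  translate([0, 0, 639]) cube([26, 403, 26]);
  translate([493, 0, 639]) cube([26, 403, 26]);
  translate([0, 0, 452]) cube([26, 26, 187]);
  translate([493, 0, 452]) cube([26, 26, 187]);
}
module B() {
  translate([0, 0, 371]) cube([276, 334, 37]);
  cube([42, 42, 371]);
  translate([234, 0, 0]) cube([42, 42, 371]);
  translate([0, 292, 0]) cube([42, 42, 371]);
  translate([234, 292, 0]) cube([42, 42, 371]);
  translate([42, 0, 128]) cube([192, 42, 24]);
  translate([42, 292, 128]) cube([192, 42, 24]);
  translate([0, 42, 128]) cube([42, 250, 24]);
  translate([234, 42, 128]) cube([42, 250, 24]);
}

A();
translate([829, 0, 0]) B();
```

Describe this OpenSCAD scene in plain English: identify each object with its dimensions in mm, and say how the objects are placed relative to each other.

A is a chair: 519×435 mm seat, 32 mm thick, top at z = 452 mm, on four 39 mm square corner legs flush with the seat edges. A 32 mm thick backrest slab spans the full seat width, extending 535 mm above the seat top, its back face flush with the seat's +y edge. Two armrests of 26×26 mm section run along each side from the seat's front edge to the front of the backrest, top faces 213 mm above the seat top and outer faces flush with the seat's x-edges; a 26×26 mm post under the front of each armrest stands on the seat at the front corner.

B is a four-legged stool. The seat is 276×334 mm, 37 mm thick, top at z = 408 mm. It stands on four square legs, each 42×42 mm in cross-section, from z = 0 to the seat underside, each flush with a corner of the seat. Four stretchers, 42 mm wide and 24 mm tall, connect adjacent legs with their undersides at z = 128 mm, each running between the inner faces of the legs it joins and aligned with the legs' outer faces on the other axis.

The stool is on the floor beside the chair on its +x side.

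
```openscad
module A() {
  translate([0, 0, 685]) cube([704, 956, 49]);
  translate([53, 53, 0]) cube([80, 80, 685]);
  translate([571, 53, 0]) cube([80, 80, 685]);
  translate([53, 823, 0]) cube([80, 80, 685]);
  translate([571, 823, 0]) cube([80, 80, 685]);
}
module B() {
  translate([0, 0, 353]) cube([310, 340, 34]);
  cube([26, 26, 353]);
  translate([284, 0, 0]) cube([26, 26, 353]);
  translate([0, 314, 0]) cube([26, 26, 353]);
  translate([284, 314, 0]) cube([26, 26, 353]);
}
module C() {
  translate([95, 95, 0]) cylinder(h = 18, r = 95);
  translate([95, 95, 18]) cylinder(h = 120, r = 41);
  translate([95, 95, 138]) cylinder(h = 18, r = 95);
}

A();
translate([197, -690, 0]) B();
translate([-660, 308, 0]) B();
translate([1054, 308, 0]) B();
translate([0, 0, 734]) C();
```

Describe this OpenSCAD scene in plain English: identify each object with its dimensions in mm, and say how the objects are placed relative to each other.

A is a table with a 704×956 mm rectangular top, 49 mm thick, top surface at z = 734 mm, supported by four 80×80 mm square legs, each inset 53 mm from the nearest pair of top edges, running from the floor.

B is a four-legged stool. The seat is 310×340 mm, 34 mm thick, top at z = 387 mm. It stands on four square legs, each 26×26 mm in cross-section, from z = 0 to the seat underside, each flush with a corner of the seat.

C is a spool: two coaxial disc flanges of radius 95 mm and thickness 18 mm, joined by a core cylinder of radius 41 mm and height 120 mm. The lower flange rests on z = 0 and the three cylinders share a vertical axis.

Three stools sit around the table at the −y, −x, +x sides. The spool is on top of the table.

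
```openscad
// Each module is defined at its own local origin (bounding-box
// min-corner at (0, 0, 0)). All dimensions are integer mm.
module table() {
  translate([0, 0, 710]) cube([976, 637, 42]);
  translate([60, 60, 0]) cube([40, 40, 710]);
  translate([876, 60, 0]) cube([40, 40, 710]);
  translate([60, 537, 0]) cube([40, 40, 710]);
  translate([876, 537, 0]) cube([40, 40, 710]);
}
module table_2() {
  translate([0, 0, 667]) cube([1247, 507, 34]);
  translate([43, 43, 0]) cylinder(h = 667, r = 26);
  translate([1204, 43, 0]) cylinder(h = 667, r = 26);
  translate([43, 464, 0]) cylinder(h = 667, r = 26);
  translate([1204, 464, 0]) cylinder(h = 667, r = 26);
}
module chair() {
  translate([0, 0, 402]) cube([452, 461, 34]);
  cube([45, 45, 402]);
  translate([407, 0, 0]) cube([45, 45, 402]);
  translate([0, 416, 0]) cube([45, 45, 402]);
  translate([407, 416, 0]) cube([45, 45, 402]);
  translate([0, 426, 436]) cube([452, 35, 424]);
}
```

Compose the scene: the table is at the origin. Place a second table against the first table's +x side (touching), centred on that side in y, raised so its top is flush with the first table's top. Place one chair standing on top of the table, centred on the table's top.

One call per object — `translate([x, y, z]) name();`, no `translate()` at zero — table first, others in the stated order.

table();
translate([976, 65, 51]) table_2();
translate([262, 88, 752]) chair();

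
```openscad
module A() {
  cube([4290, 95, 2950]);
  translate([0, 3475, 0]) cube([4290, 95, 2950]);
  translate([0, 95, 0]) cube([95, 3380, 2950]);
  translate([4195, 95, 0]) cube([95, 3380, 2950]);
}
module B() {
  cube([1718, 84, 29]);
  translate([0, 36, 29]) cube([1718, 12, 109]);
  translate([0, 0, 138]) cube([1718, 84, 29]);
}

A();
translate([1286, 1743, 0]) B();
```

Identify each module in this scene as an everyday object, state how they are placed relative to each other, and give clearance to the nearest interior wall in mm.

Clearances: x = 1191, y = 1648; minimum 1191 mm.

A is a house frame. B is an I-beam. The I-beam sits inside the house frame, centred. The clearance to the nearest interior wall is 1191 mm.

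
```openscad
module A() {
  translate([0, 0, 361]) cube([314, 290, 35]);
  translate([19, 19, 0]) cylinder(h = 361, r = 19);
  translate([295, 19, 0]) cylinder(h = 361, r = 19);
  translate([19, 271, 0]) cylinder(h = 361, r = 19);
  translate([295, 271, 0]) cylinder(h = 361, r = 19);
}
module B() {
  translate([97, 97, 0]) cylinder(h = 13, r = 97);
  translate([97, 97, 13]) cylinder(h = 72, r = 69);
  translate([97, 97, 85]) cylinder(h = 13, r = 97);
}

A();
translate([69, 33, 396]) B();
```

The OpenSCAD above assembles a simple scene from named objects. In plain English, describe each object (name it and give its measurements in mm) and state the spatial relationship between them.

A is a four-legged stool. The seat is a 314×290×35 mm slab whose top surface is at z = 396 mm; four round legs, each 38 mm in diameter, run from the floor (z = 0) to the underside of the seat, each leg's axis is inset half a diameter from the nearest pair of seat edges (so the leg's bounding box is flush with the corner).

B is a spool: two coaxial disc flanges of radius 97 mm and thickness 13 mm, joined by a core cylinder of radius 69 mm and height 72 mm. The lower flange rests on z = 0 and the three cylinders share a vertical axis.

The spool is on top of the stool.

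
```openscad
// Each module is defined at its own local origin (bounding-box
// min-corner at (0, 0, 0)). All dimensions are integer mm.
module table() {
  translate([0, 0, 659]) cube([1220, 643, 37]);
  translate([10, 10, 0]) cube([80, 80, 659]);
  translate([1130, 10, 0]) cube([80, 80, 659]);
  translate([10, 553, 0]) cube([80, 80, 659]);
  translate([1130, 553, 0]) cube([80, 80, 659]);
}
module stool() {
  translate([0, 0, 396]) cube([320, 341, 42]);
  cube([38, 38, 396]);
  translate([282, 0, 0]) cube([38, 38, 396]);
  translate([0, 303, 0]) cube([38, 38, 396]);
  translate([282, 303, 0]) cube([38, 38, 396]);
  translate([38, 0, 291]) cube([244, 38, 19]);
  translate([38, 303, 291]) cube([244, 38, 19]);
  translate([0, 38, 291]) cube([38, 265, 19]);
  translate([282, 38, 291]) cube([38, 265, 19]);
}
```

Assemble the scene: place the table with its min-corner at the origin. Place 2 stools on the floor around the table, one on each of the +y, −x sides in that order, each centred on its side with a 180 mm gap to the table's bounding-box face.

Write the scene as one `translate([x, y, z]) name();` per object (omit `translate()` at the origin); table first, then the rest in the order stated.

table();
translate([450, 823, 0]) stool();
translate([-500, 151, 0]) stool();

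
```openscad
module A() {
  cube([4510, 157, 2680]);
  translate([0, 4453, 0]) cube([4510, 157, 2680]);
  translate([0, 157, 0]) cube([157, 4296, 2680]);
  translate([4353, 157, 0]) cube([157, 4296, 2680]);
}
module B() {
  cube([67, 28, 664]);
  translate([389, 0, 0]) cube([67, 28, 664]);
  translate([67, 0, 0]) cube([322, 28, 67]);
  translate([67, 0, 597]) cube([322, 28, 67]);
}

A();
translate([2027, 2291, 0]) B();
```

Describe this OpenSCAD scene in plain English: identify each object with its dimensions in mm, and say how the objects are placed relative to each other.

A is the wall frame of a small rectangular building: four walls, each 2680 mm tall and 157 mm thick, enclosing a footprint 4510 mm (x) by 4610 mm (y) outside-to-outside, with no floor or roof. The front and back walls (the −y and +y sides) span the full width; the two side walls fit between them.

B is a picture frame with a 322×530 mm rectangular opening (x by z) and a uniform 67 mm border on every side. Frame depth is 28 mm along y. It is built from two vertical stiles running the full outside height and two horizontal rails spanning the gap between the stiles.

The picture frame sits inside the house frame, centred.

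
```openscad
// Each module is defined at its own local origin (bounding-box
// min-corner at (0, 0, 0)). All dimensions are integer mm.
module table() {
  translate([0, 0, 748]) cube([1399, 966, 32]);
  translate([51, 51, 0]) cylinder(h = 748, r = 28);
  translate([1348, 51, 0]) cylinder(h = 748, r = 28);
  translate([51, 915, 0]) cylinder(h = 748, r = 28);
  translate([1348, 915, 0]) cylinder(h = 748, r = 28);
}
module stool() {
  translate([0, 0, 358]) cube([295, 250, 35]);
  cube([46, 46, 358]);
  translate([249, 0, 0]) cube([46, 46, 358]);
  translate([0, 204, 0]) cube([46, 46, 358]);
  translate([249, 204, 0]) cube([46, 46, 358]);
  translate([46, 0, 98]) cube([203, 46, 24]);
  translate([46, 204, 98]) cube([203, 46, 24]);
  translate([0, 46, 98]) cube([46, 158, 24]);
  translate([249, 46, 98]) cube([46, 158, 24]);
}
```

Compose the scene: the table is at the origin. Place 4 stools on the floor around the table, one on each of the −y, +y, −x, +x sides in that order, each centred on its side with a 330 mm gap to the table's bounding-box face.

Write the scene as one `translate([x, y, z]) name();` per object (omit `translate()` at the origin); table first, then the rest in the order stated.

table();
translate([552, -580, 0]) stool();
translate([552, 1296, 0]) stool();
translate([-625, 358, 0]) stool();
translate([1729, 358, 0]) stool();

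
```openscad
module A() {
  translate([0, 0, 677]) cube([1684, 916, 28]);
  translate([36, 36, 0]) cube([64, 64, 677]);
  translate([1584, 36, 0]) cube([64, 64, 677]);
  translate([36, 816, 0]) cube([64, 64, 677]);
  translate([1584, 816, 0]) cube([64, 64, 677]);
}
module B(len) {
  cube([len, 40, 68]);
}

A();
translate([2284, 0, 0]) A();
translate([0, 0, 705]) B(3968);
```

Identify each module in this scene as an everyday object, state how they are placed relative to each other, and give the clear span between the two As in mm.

A is a table. B is a beam. A beam spans the tops of two tables. The clear span between the two tables is 600 mm.

Second table starts at x = 2284; first ends at x = 1684; clear span = 2284 − 1684 = 600 mm.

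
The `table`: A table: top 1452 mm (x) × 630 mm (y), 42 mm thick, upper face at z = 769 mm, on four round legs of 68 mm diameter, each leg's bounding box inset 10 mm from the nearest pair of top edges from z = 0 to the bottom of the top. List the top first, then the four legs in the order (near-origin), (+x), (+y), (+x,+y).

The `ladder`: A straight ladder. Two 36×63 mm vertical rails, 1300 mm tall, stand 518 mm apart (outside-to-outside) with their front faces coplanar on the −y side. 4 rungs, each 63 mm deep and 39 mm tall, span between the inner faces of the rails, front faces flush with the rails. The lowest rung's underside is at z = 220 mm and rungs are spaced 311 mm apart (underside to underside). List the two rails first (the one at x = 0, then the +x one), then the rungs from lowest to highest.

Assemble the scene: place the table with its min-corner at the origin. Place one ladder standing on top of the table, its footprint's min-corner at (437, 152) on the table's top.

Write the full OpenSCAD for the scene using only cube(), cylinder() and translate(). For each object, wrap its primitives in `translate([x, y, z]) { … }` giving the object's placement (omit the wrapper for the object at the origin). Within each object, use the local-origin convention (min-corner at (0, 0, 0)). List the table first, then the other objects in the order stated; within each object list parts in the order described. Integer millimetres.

translate([0, 0, 727]) cube([1452, 630, 42]);
translate([44, 44, 0]) cylinder(h = 727, r = 34);
translate([1408, 44, 0]) cylinder(h = 727, r = 34);
translate([44, 586, 0]) cylinder(h = 727, r = 34);
translate([1408, 586, 0]) cylinder(h = 727, r = 34);
translate([437, 152, 769]) {
  cube([36, 63, 1300]);
  translate([482, 0, 0]) cube([36, 63, 1300]);
  translate([36, 0, 220]) cube([446, 63, 39]);
  translate([36, 0, 531]) cube([446, 63, 39]);
  translate([36, 0, 842]) cube([446, 63, 39]);
  translate([36, 0, 1153]) cube([446, 63, 39]);
}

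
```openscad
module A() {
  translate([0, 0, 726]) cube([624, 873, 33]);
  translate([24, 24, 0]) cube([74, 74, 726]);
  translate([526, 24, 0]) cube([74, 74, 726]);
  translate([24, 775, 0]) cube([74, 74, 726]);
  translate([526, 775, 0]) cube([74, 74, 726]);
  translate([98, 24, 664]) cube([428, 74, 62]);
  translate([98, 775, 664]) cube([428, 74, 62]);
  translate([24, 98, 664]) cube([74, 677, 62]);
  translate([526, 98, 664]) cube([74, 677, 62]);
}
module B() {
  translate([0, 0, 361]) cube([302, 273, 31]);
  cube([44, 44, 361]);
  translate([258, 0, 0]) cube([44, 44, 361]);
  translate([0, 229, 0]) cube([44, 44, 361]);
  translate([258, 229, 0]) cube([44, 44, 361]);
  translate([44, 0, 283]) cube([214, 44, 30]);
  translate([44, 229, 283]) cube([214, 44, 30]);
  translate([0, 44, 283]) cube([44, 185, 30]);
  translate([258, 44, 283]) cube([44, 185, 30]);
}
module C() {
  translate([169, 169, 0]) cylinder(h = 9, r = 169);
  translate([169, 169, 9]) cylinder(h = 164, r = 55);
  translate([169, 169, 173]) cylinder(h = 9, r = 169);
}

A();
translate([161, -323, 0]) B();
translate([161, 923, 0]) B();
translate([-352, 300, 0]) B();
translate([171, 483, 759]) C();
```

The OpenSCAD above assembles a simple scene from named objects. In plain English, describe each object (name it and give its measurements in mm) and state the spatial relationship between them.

A is a table with a 624×873 mm rectangular top, 33 mm thick, top surface at z = 759 mm, supported by four 74×74 mm square legs, each inset 24 mm from the nearest pair of top edges, running from the floor. Four apron rails, 74 mm thick and 62 mm tall, run between adjacent legs with their top edges flush with the underside of the top and their outer faces flush with the legs' outer faces.

B is a four-legged stool. The seat is a 302×273×31 mm slab whose top surface is at z = 392 mm; four square legs, each 44×44 mm in cross-section, run from the floor (z = 0) to the underside of the seat, each flush with a corner of the seat. Four stretchers, 44 mm wide and 30 mm tall, connect adjacent legs with their undersides at z = 283 mm, each running between the inner faces of the legs it joins and aligned with the legs' outer faces on the other axis.

C is a spool: two coaxial disc flanges of radius 169 mm and thickness 9 mm, joined by a core cylinder of radius 55 mm and height 164 mm. The lower flange rests on z = 0 and the three cylinders share a vertical axis.

Three stools sit around the table at the −y, +y, −x sides. The spool is on top of the table.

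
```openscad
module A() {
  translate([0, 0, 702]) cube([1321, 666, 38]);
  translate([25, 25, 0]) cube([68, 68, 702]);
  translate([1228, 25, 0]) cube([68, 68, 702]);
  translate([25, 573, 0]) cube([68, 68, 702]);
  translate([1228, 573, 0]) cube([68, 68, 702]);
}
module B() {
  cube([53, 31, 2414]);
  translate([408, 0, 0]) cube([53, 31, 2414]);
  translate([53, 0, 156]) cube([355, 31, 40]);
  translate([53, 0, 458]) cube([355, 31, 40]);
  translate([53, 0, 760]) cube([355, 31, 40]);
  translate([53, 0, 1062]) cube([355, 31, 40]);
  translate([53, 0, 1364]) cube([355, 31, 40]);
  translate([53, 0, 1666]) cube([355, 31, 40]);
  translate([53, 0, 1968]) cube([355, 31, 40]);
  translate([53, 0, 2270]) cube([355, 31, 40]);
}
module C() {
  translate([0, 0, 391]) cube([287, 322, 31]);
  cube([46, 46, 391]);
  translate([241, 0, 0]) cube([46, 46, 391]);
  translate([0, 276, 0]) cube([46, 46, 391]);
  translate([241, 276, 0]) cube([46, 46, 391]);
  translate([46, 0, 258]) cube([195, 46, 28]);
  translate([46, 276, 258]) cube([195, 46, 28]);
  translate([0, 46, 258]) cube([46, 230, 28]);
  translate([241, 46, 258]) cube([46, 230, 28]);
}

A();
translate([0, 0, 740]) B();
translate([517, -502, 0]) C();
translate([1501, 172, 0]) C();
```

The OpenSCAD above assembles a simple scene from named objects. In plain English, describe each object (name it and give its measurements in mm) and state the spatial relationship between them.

A is a table with a 1321×666 mm rectangular top, 38 mm thick, top surface at z = 740 mm, supported by four 68×68 mm square legs, each inset 25 mm from the nearest pair of top edges, running from the floor.

B is a straight ladder. Two 53×31 mm vertical rails, 2414 mm tall, stand 461 mm apart (outside-to-outside) with their front faces coplanar on the −y side. 8 rungs, each 31 mm deep and 40 mm tall, span between the inner faces of the rails, front faces flush with the rails. The lowest rung's underside is at z = 156 mm and rungs are spaced 302 mm apart (underside to underside).

C is a four-legged stool. The seat is a 287×322×31 mm slab whose top surface is at z = 422 mm; four square legs, each 46×46 mm in cross-section, run from the floor (z = 0) to the underside of the seat, each flush with a corner of the seat. Four stretchers, 46 mm wide and 28 mm tall, connect adjacent legs with their undersides at z = 258 mm, each running between the inner faces of the legs it joins and aligned with the legs' outer faces on the other axis.

The ladder is on top of the table. Two stools sit around the table at the −y, +x sides.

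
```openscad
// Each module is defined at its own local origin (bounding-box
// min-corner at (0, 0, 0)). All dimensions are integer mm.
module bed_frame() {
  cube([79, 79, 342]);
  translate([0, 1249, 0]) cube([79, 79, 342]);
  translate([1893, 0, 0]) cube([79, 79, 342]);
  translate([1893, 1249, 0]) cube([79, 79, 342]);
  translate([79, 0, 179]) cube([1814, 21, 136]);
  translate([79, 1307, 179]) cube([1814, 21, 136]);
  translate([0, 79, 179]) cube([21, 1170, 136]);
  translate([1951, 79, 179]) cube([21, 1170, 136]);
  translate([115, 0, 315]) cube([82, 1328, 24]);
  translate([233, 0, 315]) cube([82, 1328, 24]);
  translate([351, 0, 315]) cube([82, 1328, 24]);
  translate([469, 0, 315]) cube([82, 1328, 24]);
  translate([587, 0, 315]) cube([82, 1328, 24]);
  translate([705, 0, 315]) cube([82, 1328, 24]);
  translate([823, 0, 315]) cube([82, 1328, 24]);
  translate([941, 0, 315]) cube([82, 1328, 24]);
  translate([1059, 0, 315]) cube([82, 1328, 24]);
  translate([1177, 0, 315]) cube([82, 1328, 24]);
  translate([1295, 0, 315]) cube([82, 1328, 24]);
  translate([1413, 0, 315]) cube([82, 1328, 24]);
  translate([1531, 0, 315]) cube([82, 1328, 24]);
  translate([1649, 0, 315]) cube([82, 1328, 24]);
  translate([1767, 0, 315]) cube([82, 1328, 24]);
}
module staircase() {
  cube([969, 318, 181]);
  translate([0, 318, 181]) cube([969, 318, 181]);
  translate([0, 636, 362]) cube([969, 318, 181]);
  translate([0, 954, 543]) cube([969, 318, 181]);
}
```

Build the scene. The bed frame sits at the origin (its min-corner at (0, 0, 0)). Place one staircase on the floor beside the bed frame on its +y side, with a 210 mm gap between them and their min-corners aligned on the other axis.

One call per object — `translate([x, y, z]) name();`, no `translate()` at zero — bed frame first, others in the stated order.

bed_frame();
translate([0, 1538, 0]) staircase();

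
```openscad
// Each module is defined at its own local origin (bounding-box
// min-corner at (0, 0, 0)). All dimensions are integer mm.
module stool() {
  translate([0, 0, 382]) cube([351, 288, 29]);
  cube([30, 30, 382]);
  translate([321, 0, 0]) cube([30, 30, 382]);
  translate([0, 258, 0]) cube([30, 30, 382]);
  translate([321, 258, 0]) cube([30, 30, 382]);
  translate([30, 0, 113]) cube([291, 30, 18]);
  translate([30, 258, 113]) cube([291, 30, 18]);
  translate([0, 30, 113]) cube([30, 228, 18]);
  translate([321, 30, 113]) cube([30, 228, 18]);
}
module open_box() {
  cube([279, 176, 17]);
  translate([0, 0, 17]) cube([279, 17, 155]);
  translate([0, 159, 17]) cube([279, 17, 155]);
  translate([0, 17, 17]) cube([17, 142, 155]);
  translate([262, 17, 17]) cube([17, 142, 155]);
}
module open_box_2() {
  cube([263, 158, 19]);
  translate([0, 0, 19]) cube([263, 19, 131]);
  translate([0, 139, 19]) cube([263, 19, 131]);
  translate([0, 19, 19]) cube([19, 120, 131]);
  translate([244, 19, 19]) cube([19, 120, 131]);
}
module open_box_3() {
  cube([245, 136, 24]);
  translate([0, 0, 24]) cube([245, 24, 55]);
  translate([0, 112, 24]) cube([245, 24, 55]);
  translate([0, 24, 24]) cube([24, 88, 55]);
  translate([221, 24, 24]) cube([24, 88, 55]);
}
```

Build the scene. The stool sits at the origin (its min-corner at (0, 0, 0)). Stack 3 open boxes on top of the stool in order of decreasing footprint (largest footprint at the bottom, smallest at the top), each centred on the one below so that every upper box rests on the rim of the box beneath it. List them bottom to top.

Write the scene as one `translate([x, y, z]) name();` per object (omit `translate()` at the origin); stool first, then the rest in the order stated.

stool();
translate([36, 56, 411]) open_box();
translate([44, 65, 583]) open_box_2();
translate([53, 76, 733]) open_box_3();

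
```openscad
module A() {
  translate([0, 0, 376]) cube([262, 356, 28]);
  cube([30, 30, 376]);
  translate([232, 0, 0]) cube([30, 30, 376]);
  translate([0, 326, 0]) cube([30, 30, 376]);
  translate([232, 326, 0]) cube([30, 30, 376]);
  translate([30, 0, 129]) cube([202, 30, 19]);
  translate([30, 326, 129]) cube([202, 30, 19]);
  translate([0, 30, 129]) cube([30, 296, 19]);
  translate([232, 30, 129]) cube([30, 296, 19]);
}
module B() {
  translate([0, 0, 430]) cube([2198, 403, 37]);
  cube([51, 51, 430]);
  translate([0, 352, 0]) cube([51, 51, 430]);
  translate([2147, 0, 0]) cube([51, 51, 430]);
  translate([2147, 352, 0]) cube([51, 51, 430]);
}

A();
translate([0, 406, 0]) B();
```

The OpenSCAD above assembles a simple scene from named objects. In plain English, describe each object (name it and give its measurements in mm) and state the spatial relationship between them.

A is a four-legged stool. The seat is 262×356 mm, 28 mm thick, top at z = 404 mm. It stands on four square legs, each 30×30 mm in cross-section, from z = 0 to the seat underside, each flush with a corner of the seat. Four stretchers, 30 mm wide and 19 mm tall, connect adjacent legs with their undersides at z = 129 mm, each running between the inner faces of the legs it joins and aligned with the legs' outer faces on the other axis.

B is a long wooden bench with a 2198 mm (x) × 403 mm (y) seat, 37 mm thick, its top surface 467 mm above the floor. Four 51 mm square legs at the seat corners, flush with the edges, run from z = 0 to the seat underside.

The bench is on the floor beside the stool on its +y side.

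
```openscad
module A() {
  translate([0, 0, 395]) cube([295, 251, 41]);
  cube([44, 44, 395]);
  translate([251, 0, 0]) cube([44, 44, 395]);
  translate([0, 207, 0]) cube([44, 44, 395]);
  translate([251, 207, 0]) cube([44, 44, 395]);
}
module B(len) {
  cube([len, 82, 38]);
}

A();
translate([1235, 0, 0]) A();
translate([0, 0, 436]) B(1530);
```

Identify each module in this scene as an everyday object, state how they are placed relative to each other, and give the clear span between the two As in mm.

Second stool starts at x = 1235; first ends at x = 295; clear span = 1235 − 295 = 940 mm.

A is a stool. B is a beam. A beam spans the tops of two stools. The clear span between the two stools is 940 mm.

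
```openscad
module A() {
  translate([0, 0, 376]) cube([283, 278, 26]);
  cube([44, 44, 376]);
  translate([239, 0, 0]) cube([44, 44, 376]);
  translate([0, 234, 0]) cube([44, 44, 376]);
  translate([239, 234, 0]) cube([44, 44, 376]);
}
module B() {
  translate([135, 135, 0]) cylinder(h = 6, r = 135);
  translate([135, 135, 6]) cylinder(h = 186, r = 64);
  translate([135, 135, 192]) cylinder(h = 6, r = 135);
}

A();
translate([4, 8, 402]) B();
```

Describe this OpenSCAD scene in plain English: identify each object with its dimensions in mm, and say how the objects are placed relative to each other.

A is a four-legged stool. The seat is a 283×278×26 mm slab whose top surface is at z = 402 mm; four square legs, each 44×44 mm in cross-section, run from the floor (z = 0) to the underside of the seat, each flush with a corner of the seat.

B is a spool: two coaxial disc flanges of radius 135 mm and thickness 6 mm, joined by a core cylinder of radius 64 mm and height 186 mm. The lower flange rests on z = 0 and the three cylinders share a vertical axis.

The spool is on top of the stool.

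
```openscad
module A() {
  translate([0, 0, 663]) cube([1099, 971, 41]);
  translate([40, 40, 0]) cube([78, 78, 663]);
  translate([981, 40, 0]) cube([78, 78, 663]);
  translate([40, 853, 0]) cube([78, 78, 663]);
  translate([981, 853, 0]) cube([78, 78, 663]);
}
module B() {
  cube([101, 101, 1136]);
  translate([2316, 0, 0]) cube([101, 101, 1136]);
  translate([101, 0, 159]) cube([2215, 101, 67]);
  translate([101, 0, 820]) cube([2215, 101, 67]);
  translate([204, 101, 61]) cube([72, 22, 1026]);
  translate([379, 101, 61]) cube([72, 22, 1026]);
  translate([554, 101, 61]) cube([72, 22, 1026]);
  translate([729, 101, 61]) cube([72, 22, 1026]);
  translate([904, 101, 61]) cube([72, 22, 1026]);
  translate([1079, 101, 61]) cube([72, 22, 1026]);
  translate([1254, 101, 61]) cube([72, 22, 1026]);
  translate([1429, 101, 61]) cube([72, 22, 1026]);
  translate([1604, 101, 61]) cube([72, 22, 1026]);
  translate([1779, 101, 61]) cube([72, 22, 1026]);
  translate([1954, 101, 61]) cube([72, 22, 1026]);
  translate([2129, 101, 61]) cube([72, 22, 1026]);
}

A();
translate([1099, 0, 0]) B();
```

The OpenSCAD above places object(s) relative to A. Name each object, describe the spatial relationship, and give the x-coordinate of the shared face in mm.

The table's +x face and the fence section's −x face are both at x = 1099 mm.

A is a table. B is a fence section. The fence section is against the table's +x side, with their −y faces flush. The x-coordinate of the shared face is 1099 mm.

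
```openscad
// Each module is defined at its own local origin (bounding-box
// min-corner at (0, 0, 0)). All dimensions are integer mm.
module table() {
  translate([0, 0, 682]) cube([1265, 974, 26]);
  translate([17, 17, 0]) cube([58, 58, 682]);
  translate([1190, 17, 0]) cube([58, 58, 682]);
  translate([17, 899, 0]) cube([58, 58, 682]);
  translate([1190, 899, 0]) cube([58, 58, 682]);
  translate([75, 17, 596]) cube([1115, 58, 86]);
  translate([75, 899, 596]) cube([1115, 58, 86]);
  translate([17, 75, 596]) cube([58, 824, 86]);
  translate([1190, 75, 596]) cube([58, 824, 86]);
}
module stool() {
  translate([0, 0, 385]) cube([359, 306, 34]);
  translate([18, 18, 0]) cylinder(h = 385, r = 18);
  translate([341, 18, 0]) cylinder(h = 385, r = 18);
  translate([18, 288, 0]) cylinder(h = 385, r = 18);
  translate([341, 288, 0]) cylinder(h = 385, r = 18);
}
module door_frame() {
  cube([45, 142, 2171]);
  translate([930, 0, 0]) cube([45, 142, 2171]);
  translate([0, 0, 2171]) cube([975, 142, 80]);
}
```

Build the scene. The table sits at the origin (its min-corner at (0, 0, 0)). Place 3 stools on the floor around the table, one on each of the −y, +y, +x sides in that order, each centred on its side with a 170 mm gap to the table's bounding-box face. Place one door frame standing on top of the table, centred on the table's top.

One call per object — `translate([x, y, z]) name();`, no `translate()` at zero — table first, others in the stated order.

table();
translate([453, -476, 0]) stool();
translate([453, 1144, 0]) stool();
translate([1435, 334, 0]) stool();
translate([145, 416, 708]) door_frame();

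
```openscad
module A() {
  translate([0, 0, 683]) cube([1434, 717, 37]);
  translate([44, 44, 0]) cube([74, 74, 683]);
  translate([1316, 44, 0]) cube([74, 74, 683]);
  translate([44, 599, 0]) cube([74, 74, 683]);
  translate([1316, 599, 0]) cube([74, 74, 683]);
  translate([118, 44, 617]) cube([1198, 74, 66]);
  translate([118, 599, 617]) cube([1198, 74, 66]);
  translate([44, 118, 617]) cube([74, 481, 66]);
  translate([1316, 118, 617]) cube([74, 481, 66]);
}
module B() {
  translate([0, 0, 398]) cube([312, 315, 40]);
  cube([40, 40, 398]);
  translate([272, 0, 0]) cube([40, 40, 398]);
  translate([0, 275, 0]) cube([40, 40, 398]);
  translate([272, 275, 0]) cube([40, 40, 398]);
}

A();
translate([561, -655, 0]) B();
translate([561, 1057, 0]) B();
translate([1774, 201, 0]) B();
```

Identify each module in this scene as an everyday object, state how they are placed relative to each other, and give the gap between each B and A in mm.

A is a table. B is a stool. Three stools sit around the table at the −y, +y, +x sides. The gap between each stool and the table is 340 mm.

Each stool's nearest face is 340 mm from the table's bounding box.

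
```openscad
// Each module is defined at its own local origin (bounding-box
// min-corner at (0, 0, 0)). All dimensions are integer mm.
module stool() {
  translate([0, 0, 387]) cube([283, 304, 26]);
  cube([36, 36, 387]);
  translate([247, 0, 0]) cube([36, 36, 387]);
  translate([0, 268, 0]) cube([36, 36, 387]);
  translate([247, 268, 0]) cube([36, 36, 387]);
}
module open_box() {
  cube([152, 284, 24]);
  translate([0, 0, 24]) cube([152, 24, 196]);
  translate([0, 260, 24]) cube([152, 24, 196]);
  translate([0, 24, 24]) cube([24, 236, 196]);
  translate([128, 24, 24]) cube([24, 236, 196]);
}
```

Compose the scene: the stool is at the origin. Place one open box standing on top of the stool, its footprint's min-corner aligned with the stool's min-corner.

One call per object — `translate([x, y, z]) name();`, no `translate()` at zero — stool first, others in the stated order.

stool();
translate([0, 0, 413]) open_box();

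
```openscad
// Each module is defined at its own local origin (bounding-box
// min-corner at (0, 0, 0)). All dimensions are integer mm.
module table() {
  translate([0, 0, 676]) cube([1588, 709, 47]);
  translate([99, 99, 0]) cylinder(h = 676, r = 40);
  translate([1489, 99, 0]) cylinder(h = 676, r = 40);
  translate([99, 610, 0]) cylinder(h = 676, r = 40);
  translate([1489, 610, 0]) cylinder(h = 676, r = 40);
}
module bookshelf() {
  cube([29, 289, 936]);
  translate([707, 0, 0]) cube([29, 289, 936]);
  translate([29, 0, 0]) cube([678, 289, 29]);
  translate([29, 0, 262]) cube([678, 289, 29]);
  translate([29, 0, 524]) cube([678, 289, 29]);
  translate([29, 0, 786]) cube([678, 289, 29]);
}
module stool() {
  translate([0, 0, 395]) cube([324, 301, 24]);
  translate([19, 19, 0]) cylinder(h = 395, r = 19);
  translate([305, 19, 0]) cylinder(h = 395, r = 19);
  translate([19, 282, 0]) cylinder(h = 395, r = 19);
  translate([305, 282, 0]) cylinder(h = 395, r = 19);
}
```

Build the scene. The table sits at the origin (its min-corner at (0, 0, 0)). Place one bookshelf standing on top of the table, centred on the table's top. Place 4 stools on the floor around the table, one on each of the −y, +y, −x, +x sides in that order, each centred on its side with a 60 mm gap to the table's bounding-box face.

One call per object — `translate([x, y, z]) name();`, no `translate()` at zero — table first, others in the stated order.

table();
translate([426, 210, 723]) bookshelf();
translate([632, -361, 0]) stool();
translate([632, 769, 0]) stool();
translate([-384, 204, 0]) stool();
translate([1648, 204, 0]) stool();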